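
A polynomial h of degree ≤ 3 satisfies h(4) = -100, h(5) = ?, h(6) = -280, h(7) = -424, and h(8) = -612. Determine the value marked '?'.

-174

The 4 known points determine the degree-3 polynomial uniquely.
Write h(t) = at^3 + bt^2 + ct + d. Substituting each data point gives a linear system:
  64a + 16b + 4c + d = -100
  216a + 36b + 6c + d = -280
  343a + 49b + 7c + d = -424
  512a + 64b + 8c + d = -612
Solving the system yields a = -1, b = -1, c = -4, d = -4.
So h(t) = -t^3 - t^2 - 4t - 4.
Then h(5) = -174.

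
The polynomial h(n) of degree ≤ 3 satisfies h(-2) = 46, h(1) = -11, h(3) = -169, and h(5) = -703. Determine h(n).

h(n) = -5n^3 - 2n^2 - 6n + 2

Write h(n) = an^3 + bn^2 + cn + d. Substituting each data point gives a linear system:
  -8a + 4b - 2c + d = 46
  a + b + c + d = -11
  27a + 9b + 3c + d = -169
  125a + 25b + 5c + d = -703
Solving the system yields a = -5, b = -2, c = -6, d = 2.
So h(n) = -5n^3 - 2n^2 - 6n + 2.
Check: h(3) = -169. ✓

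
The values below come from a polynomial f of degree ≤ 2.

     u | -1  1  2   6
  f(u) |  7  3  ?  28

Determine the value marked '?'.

4

The 3 known points determine the degree-2 polynomial uniquely.
Write f(u) = au^2 + bu + c. Substituting each data point gives a linear system:
  a - b + c = 7
  a + b + c = 3
  36a + 6b + c = 28
Solving the system yields a = 1, b = -2, c = 4.
So f(u) = u² - 2u + 4.
Then f(2) = 4.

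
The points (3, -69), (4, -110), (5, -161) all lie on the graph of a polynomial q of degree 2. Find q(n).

Using the Lagrange interpolation formula with nodes 3, 4, 5:
  L_0(n) = (n - 4)(n - 5) / 2
  L_1(n) = (n - 3)(n - 5) / -1
  L_2(n) = (n - 3)(n - 4) / 2
Then q(n) = -69·L_0(n) - 110·L_1(n) - 161·L_2(n).
Expanding and collecting terms gives q(n) = -5n^2 - 6n - 6.
Check: q(3) = -69. ✓

q(n) = -5n^2 - 6n - 6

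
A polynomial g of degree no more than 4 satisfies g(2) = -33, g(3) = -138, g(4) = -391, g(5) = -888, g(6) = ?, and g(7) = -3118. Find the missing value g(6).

-1749

The 5 known points determine the degree-4 polynomial uniquely.
Write g(x) = ax^4 + bx^3 + cx^2 + dx + e. Substituting each data point gives a linear system:
  16a + 8b + 4c + 2d + e = -33
  81a + 27b + 9c + 3d + e = -138
  256a + 64b + 16c + 4d + e = -391
  625a + 125b + 25c + 5d + e = -888
  2401a + 343b + 49c + 7d + e = -3118
Solving the system yields a = -1, b = -2, c = -1, d = 3, e = -3.
So g(x) = -x^4 - 2x^3 - x^2 + 3x - 3.
Then g(6) = -1749.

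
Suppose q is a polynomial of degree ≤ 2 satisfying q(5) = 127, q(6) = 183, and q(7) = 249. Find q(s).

q(s) = 5s^2 + s - 3

Using the Lagrange interpolation formula with nodes 5, 6, 7:
  L_0(s) = (s - 6)(s - 7) / 2
  L_1(s) = (s - 5)(s - 7) / -1
  L_2(s) = (s - 5)(s - 6) / 2
Then q(s) = 127·L_0(s) + 183·L_1(s) + 249·L_2(s).
Expanding and collecting terms gives q(s) = 5s^2 + s - 3.
Check: q(5) = 127. ✓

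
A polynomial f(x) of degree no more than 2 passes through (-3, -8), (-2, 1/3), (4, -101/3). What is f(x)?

f(x) = -2x^2 - (5/3)x + 5

Write f(x) = ax^2 + bx + c. Substituting each data point gives a linear system:
  9a - 3b + c = -8
  4a - 2b + c = 1/3
  16a + 4b + c = -101/3
Solving the system yields a = -2, b = -5/3, c = 5.
So f(x) = -2x² - (5/3)x + 5.
Check: f(-3) = -8. ✓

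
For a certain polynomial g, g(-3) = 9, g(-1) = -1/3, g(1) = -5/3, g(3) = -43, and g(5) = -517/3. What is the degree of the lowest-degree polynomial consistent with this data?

3

Forward differences of the values at u = -3, -1, 1, 3, 5:
  g  : 9  -1/3  -5/3  -43  -517/3
  Δ  : -28/3  -4/3  -124/3  -388/3
  Δ^2: 8  -40  -88
  Δ^3: -48  -48
  Δ^4: 0
The third differences are constant (-48) and nonzero, while all higher differences vanish, so the minimal degree is 3.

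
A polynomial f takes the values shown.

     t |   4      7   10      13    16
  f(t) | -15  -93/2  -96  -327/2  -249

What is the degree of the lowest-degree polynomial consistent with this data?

2

Forward differences of the values at t = 4, 7, 10, 13, 16:
  f  : -15  -93/2  -96  -327/2  -249
  Δ  : -63/2  -99/2  -135/2  -171/2
  Δ^2: -18  -18  -18
  Δ^3: 0  0
  Δ^4: 0
The second differences are constant (-18) and nonzero, while all higher differences vanish, so the minimal degree is 2.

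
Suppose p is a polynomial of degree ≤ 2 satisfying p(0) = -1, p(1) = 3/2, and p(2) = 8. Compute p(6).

Forward differences of the values at t = 0, 1, 2:
  p  : -1  3/2  8
  Δ  : 5/2  13/2
  Δ^2: 4
The second differences are constant, confirming degree 2.
Interpolating (Newton forward form) and evaluating at t = 6 gives p(6) = 74.

74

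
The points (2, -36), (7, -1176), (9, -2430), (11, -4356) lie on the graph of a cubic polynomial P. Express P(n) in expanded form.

P(n) = -3n^3 - 3n^2

Write P(n) = an^3 + bn^2 + cn + d. Substituting each data point gives a linear system:
  8a + 4b + 2c + d = -36
  343a + 49b + 7c + d = -1176
  729a + 81b + 9c + d = -2430
  1331a + 121b + 11c + d = -4356
Solving the system yields a = -3, b = -3, c = 0, d = 0.
So P(n) = -3n^3 - 3n^2.
Check: P(11) = -4356. ✓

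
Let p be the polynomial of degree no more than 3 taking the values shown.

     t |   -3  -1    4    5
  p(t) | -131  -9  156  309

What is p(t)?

Write p(t) = at^3 + bt^2 + ct + d. Substituting each data point gives a linear system:
  -27a + 9b - 3c + d = -131
  -a + b - c + d = -9
  64a + 16b + 4c + d = 156
  125a + 25b + 5c + d = 309
Solving the system yields a = 3, b = -4, c = 6, d = 4.
So p(t) = 3t³ - 4t² + 6t + 4.
Check: p(-3) = -131. ✓

p(t) = 3t^3 - 4t^2 + 6t + 4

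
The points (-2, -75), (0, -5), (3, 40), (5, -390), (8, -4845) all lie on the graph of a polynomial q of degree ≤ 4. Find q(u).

q(u) = -2u^4 + 6u^3 + 4u^2 + 3u - 5

Write q(u) = au^4 + bu^3 + cu^2 + du + e. Substituting each data point gives a linear system:
  16a - 8b + 4c - 2d + e = -75
  e = -5
  81a + 27b + 9c + 3d + e = 40
  625a + 125b + 25c + 5d + e = -390
  4096a + 512b + 64c + 8d + e = -4845
Solving the system yields a = -2, b = 6, c = 4, d = 3, e = -5.
So q(u) = -2u^4 + 6u^3 + 4u^2 + 3u - 5.
Check: q(0) = -5. ✓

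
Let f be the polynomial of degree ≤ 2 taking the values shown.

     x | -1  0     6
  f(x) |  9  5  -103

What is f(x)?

Write f(x) = ax^2 + bx + c. Substituting each data point gives a linear system:
  a - b + c = 9
  c = 5
  36a + 6b + c = -103
Solving the system yields a = -2, b = -6, c = 5.
So f(x) = -2x^2 - 6x + 5.
Check: f(6) = -103. ✓

f(x) = -2x^2 - 6x + 5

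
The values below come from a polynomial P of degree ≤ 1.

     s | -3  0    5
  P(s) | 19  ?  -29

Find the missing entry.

1

The 2 known points determine the degree-1 polynomial uniquely.
Write P(s) = as + b. Substituting each data point gives a linear system:
  -3a + b = 19
  5a + b = -29
Solving the system yields a = -6, b = 1.
So P(s) = -6s + 1.
Then P(0) = 1.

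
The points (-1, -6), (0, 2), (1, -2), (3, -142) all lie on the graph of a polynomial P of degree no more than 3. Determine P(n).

Using the Lagrange interpolation formula with nodes -1, 0, 1, 3:
  L_0(n) = n(n - 1)(n - 3) / -8
  L_1(n) = (n + 1)(n - 1)(n - 3) / 3
  L_2(n) = (n + 1)n(n - 3) / -4
  L_3(n) = (n + 1)n(n - 1) / 24
Then P(n) = -6·L_0(n) + 2·L_1(n) - 2·L_2(n) - 142·L_3(n).
Expanding and collecting terms gives P(n) = -4n³ - 6n² + 6n + 2.
Check: P(1) = -2. ✓

P(n) = -4n^3 - 6n^2 + 6n + 2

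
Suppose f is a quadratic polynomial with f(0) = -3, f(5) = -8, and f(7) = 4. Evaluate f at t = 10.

Using the Lagrange interpolation formula with nodes 0, 5, 7:
  L_0(t) = (t - 5)(t - 7) / 35
  L_1(t) = t(t - 7) / -10
  L_2(t) = t(t - 5) / 14
Then f(t) = -3·L_0(t) - 8·L_1(t) + 4·L_2(t).
Expanding and collecting terms gives f(t) = t² - 6t - 3.
Evaluating at t = 10: f(10) = 37.

37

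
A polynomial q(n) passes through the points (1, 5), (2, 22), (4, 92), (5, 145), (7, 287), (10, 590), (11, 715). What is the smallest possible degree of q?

Divided differences on the nodes 1, 2, 4, 5, 7, 10, 11:
  order 0: 5  22  92  145  287  590  715
  order 1: 17  35  53  71  101  125
  order 2: 6  6  6  6  6
  order 3: 0  0  0  0
  order 4: 0  0  0
  order 5: 0  0
  order 6: 0
The order-2 divided differences are all 6 (nonzero) and every higher order vanishes, so the data lies on a polynomial of degree exactly 2.

2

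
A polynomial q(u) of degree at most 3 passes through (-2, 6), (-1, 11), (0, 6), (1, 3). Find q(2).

14

Forward differences of the values at u = -2, -1, 0, 1:
  q  : 6  11  6  3
  Δ  : 5  -5  -3
  Δ^2: -10  2
  Δ^3: 12
The third differences are constant, confirming degree 3.
Interpolating (Newton forward form) and evaluating at u = 2 gives q(2) = 14.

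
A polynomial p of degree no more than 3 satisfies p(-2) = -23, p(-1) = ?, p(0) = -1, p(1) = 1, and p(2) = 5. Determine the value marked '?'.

On equispaced nodes a degree-3 polynomial has vanishing fourth forward difference, so
  p(-2) - 4·p(-1) + 6·p(0) - 4·p(1) + p(2) = 0.
Substituting the known values and solving for p(-1):
  -4·p(-1) = 28
  p(-1) = -7.

-7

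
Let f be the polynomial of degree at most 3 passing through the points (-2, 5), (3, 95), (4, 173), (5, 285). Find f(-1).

Write f(t) = at^3 + bt^2 + ct + d. Substituting each data point gives a linear system:
  -8a + 4b - 2c + d = 5
  27a + 9b + 3c + d = 95
  64a + 16b + 4c + d = 173
  125a + 25b + 5c + d = 285
Solving the system yields a = 1, b = 5, c = 6, d = 5.
So f(t) = t^3 + 5t^2 + 6t + 5.
Then f(-1) = 3.

3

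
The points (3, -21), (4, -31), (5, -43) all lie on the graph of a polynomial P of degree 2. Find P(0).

Write P(n) = an^2 + bn + c. Substituting each data point gives a linear system:
  9a + 3b + c = -21
  16a + 4b + c = -31
  25a + 5b + c = -43
Solving the system yields a = -1, b = -3, c = -3.
So P(n) = -n^2 - 3n - 3.
Then P(0) = -3.

-3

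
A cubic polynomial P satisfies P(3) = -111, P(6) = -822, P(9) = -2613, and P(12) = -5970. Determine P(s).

P(s) = -3s^3 - 6s^2 + 6s + 6

Write P(s) = as^3 + bs^2 + cs + d. Substituting each data point gives a linear system:
  27a + 9b + 3c + d = -111
  216a + 36b + 6c + d = -822
  729a + 81b + 9c + d = -2613
  1728a + 144b + 12c + d = -5970
Solving the system yields a = -3, b = -6, c = 6, d = 6.
So P(s) = -3s³ - 6s² + 6s + 6.
Check: P(12) = -5970. ✓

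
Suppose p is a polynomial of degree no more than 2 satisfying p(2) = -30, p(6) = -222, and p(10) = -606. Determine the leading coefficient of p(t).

Write p(t) = at^2 + bt + c. Substituting each data point gives a linear system:
  4a + 2b + c = -30
  36a + 6b + c = -222
  100a + 10b + c = -606
Solving the system yields a = -6, b = 0, c = -6.
So p(t) = -6t^2 - 6.
The leading coefficient is -6.

-6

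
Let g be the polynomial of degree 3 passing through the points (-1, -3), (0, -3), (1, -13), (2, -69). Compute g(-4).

297

Write g(n) = an^3 + bn^2 + cn + d. Substituting each data point gives a linear system:
  -a + b - c + d = -3
  d = -3
  a + b + c + d = -13
  8a + 4b + 2c + d = -69
Solving the system yields a = -6, b = -5, c = 1, d = -3.
So g(n) = -6n³ - 5n² + n - 3.
Then g(-4) = 297.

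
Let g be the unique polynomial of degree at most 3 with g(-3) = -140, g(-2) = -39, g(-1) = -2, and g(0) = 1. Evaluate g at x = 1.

Using the Lagrange interpolation formula with nodes -3, -2, -1, 0:
  L_0(x) = (x + 2)(x + 1)x / -6
  L_1(x) = (x + 3)(x + 1)x / 2
  L_2(x) = (x + 3)(x + 2)x / -2
  L_3(x) = (x + 3)(x + 2)(x + 1) / 6
Then g(x) = -140·L_0(x) - 39·L_1(x) - 2·L_2(x) + 1·L_3(x).
Expanding and collecting terms gives g(x) = 5x^3 - 2x^2 - 4x + 1.
Evaluating at x = 1: g(1) = 0.

0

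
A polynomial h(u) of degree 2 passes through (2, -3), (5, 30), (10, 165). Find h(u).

h(u) = 2u^2 - 3u - 5

Write h(u) = au^2 + bu + c. Substituting each data point gives a linear system:
  4a + 2b + c = -3
  25a + 5b + c = 30
  100a + 10b + c = 165
Solving the system yields a = 2, b = -3, c = -5.
So h(u) = 2u² - 3u - 5.
Check: h(10) = 165. ✓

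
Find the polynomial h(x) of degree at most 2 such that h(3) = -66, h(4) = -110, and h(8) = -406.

h(x) = -6x^2 - 2x - 6

Write h(x) = ax^2 + bx + c. Substituting each data point gives a linear system:
  9a + 3b + c = -66
  16a + 4b + c = -110
  64a + 8b + c = -406
Solving the system yields a = -6, b = -2, c = -6.
So h(x) = -6x^2 - 2x - 6.
Check: h(3) = -66. ✓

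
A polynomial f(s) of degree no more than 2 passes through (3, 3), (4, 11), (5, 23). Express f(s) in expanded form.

f(s) = 2s^2 - 6s + 3

Using the Lagrange interpolation formula with nodes 3, 4, 5:
  L_0(s) = (s - 4)(s - 5) / 2
  L_1(s) = (s - 3)(s - 5) / -1
  L_2(s) = (s - 3)(s - 4) / 2
Then f(s) = 3·L_0(s) + 11·L_1(s) + 23·L_2(s).
Expanding and collecting terms gives f(s) = 2s^2 - 6s + 3.
Check: f(3) = 3. ✓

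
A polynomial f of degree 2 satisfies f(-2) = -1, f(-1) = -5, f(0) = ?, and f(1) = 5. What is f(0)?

The 3 known points determine the degree-2 polynomial uniquely.
Write f(x) = ax^2 + bx + c. Substituting each data point gives a linear system:
  4a - 2b + c = -1
  a - b + c = -5
  a + b + c = 5
Solving the system yields a = 3, b = 5, c = -3.
So f(x) = 3x^2 + 5x - 3.
Then f(0) = -3.

-3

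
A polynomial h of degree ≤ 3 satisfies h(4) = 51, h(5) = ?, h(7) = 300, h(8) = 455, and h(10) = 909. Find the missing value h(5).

The 4 known points determine the degree-3 polynomial uniquely.
Write h(u) = au^3 + bu^2 + cu + d. Substituting each data point gives a linear system:
  64a + 16b + 4c + d = 51
  343a + 49b + 7c + d = 300
  512a + 64b + 8c + d = 455
  1000a + 100b + 10c + d = 909
Solving the system yields a = 1, b = -1, c = 1, d = -1.
So h(u) = u^3 - u^2 + u - 1.
Then h(5) = 104.

104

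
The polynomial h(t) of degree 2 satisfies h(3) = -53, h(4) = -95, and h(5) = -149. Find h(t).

h(t) = -6t^2 + 1

Using the Lagrange interpolation formula with nodes 3, 4, 5:
  L_0(t) = (t - 4)(t - 5) / 2
  L_1(t) = (t - 3)(t - 5) / -1
  L_2(t) = (t - 3)(t - 4) / 2
Then h(t) = -53·L_0(t) - 95·L_1(t) - 149·L_2(t).
Expanding and collecting terms gives h(t) = -6t^2 + 1.
Check: h(3) = -53. ✓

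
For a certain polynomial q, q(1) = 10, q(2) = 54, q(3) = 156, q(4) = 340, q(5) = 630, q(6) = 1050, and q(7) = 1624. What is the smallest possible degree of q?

3

Forward differences of the values at x = 1, 2, 3, 4, 5, 6, 7:
  q  : 10  54  156  340  630  1050  1624
  Δ  : 44  102  184  290  420  574
  Δ^2: 58  82  106  130  154
  Δ^3: 24  24  24  24
  Δ^4: 0  0  0
  Δ^5: 0  0
  Δ^6: 0
The third differences are constant (24) and nonzero, while all higher differences vanish, so the minimal degree is 3.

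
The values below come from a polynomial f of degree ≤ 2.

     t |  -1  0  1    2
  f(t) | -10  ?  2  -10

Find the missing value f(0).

On equispaced nodes a degree-2 polynomial has vanishing third forward difference, so
  - f(-1) + 3·f(0) - 3·f(1) + f(2) = 0.
Substituting the known values and solving for f(0):
  3·f(0) = 6
  f(0) = 2.

2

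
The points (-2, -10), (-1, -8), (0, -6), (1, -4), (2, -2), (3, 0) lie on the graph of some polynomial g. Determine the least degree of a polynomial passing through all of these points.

1

Forward differences of the values at x = -2, -1, 0, 1, 2, 3:
  g  : -10  -8  -6  -4  -2  0
  Δ  : 2  2  2  2  2
  Δ^2: 0  0  0  0
  Δ^3: 0  0  0
  Δ^4: 0  0
  Δ^5: 0
The first differences are constant (2) and nonzero, while all higher differences vanish, so the minimal degree is 1.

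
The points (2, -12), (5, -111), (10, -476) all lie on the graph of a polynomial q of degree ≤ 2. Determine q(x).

Using the Lagrange interpolation formula with nodes 2, 5, 10:
  L_0(x) = (x - 5)(x - 10) / 24
  L_1(x) = (x - 2)(x - 10) / -15
  L_2(x) = (x - 2)(x - 5) / 40
Then q(x) = -12·L_0(x) - 111·L_1(x) - 476·L_2(x).
Expanding and collecting terms gives q(x) = -5x² + 2x + 4.
Check: q(5) = -111. ✓

q(x) = -5x^2 + 2x + 4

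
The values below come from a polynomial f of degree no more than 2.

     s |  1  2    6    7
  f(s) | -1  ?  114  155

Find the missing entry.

The 3 known points determine the degree-2 polynomial uniquely.
Write f(s) = as^2 + bs + c. Substituting each data point gives a linear system:
  a + b + c = -1
  36a + 6b + c = 114
  49a + 7b + c = 155
Solving the system yields a = 3, b = 2, c = -6.
So f(s) = 3s^2 + 2s - 6.
Then f(2) = 10.

10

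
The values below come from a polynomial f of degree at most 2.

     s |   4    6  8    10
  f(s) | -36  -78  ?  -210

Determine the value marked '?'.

-136

The 3 known points determine the degree-2 polynomial uniquely.
Write f(s) = as^2 + bs + c. Substituting each data point gives a linear system:
  16a + 4b + c = -36
  36a + 6b + c = -78
  100a + 10b + c = -210
Solving the system yields a = -2, b = -1, c = 0.
So f(s) = -2s^2 - s.
Then f(8) = -136.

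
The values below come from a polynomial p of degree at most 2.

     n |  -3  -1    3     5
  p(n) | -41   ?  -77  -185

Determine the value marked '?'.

The 3 known points determine the degree-2 polynomial uniquely.
Write p(n) = an^2 + bn + c. Substituting each data point gives a linear system:
  9a - 3b + c = -41
  9a + 3b + c = -77
  25a + 5b + c = -185
Solving the system yields a = -6, b = -6, c = -5.
So p(n) = -6n² - 6n - 5.
Then p(-1) = -5.

-5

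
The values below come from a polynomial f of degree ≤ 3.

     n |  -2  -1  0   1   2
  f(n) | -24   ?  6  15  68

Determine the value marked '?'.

The 4 known points determine the degree-3 polynomial uniquely.
Write f(n) = an^3 + bn^2 + cn + d. Substituting each data point gives a linear system:
  -8a + 4b - 2c + d = -24
  d = 6
  a + b + c + d = 15
  8a + 4b + 2c + d = 68
Solving the system yields a = 6, b = 4, c = -1, d = 6.
So f(n) = 6n^3 + 4n^2 - n + 6.
Then f(-1) = 5.

5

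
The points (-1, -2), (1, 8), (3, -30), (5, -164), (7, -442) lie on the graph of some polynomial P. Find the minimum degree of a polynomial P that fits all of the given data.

Forward differences of the values at t = -1, 1, 3, 5, 7:
  P  : -2  8  -30  -164  -442
  Δ  : 10  -38  -134  -278
  Δ^2: -48  -96  -144
  Δ^3: -48  -48
  Δ^4: 0
The third differences are constant (-48) and nonzero, while all higher differences vanish, so the minimal degree is 3.

3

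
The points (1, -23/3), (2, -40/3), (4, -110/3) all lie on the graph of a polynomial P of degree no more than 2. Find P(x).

Write P(x) = ax^2 + bx + c. Substituting each data point gives a linear system:
  a + b + c = -23/3
  4a + 2b + c = -40/3
  16a + 4b + c = -110/3
Solving the system yields a = -2, b = 1/3, c = -6.
So P(x) = -2x^2 + (1/3)x - 6.
Check: P(2) = -40/3. ✓

P(x) = -2x^2 + (1/3)x - 6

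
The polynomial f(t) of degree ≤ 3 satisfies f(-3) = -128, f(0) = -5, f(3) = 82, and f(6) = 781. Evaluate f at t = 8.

Forward differences of the values at t = -3, 0, 3, 6:
  f  : -128  -5  82  781
  Δ  : 123  87  699
  Δ^2: -36  612
  Δ^3: 648
The third differences are constant, confirming degree 3.
Interpolating (Newton forward form) and evaluating at t = 8 gives f(8) = 1907.

1907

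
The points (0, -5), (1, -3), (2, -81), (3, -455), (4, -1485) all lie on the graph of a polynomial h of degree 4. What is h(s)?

Write h(s) = as^4 + bs^3 + cs^2 + ds + e. Substituting each data point gives a linear system:
  e = -5
  a + b + c + d + e = -3
  16a + 8b + 4c + 2d + e = -81
  81a + 27b + 9c + 3d + e = -455
  256a + 64b + 16c + 4d + e = -1485
Solving the system yields a = -6, b = 0, c = 2, d = 6, e = -5.
So h(s) = -6s^4 + 2s^2 + 6s - 5.
Check: h(0) = -5. ✓

h(s) = -6s^4 + 2s^2 + 6s - 5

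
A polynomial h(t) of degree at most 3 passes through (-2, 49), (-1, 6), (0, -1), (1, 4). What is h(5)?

Forward differences of the values at t = -2, -1, 0, 1:
  h  : 49  6  -1  4
  Δ  : -43  -7  5
  Δ^2: 36  12
  Δ^3: -24
The third differences are constant, confirming degree 3.
Interpolating (Newton forward form) and evaluating at t = 5 gives h(5) = -336.

-336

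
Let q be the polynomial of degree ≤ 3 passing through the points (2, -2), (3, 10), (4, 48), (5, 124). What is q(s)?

q(s) = 2s^3 - 5s^2 - s + 4

Write q(s) = as^3 + bs^2 + cs + d. Substituting each data point gives a linear system:
  8a + 4b + 2c + d = -2
  27a + 9b + 3c + d = 10
  64a + 16b + 4c + d = 48
  125a + 25b + 5c + d = 124
Solving the system yields a = 2, b = -5, c = -1, d = 4.
So q(s) = 2s^3 - 5s^2 - s + 4.
Check: q(5) = 124. ✓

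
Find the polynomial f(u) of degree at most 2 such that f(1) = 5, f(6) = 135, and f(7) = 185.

Using the Lagrange interpolation formula with nodes 1, 6, 7:
  L_0(u) = (u - 6)(u - 7) / 30
  L_1(u) = (u - 1)(u - 7) / -5
  L_2(u) = (u - 1)(u - 6) / 6
Then f(u) = 5·L_0(u) + 135·L_1(u) + 185·L_2(u).
Expanding and collecting terms gives f(u) = 4u^2 - 2u + 3.
Check: f(6) = 135. ✓

f(u) = 4u^2 - 2u + 3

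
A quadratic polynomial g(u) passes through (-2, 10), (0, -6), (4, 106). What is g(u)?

g(u) = 6u^2 + 4u - 6

Write g(u) = au^2 + bu + c. Substituting each data point gives a linear system:
  4a - 2b + c = 10
  c = -6
  16a + 4b + c = 106
Solving the system yields a = 6, b = 4, c = -6.
So g(u) = 6u^2 + 4u - 6.
Check: g(-2) = 10. ✓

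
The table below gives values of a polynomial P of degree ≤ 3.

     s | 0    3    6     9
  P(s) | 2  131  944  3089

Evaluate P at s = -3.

Using the Lagrange interpolation formula with nodes 0, 3, 6, 9:
  L_0(s) = (s - 3)(s - 6)(s - 9) / -162
  L_1(s) = s(s - 6)(s - 9) / 54
  L_2(s) = s(s - 3)(s - 9) / -54
  L_3(s) = s(s - 3)(s - 6) / 162
Then P(s) = 2·L_0(s) + 131·L_1(s) + 944·L_2(s) + 3089·L_3(s).
Expanding and collecting terms gives P(s) = 4s^3 + 2s^2 + s + 2.
Evaluating at s = -3: P(-3) = -91.

-91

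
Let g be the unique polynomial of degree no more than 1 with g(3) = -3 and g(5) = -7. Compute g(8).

-13

Using the Lagrange interpolation formula with nodes 3, 5:
  L_0(n) = (n - 5) / -2
  L_1(n) = (n - 3) / 2
Then g(n) = -3·L_0(n) - 7·L_1(n).
Expanding and collecting terms gives g(n) = -2n + 3.
Evaluating at n = 8: g(8) = -13.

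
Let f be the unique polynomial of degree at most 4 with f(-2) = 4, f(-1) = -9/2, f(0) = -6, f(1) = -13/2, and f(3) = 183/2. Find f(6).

Write f(t) = at^4 + bt^3 + ct^2 + dt + e. Substituting each data point gives a linear system:
  16a - 8b + 4c - 2d + e = 4
  a - b + c - d + e = -9/2
  e = -6
  a + b + c + d + e = -13/2
  81a + 27b + 9c + 3d + e = 183/2
Solving the system yields a = 1, b = 1, c = -1/2, d = -2, e = -6.
So f(t) = t^4 + t^3 - (1/2)t^2 - 2t - 6.
Then f(6) = 1476.

1476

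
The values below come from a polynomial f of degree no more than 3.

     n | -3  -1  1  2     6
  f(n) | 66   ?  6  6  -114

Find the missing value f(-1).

12

The 4 known points determine the degree-3 polynomial uniquely.
Write f(n) = an^3 + bn^2 + cn + d. Substituting each data point gives a linear system:
  -27a + 9b - 3c + d = 66
  a + b + c + d = 6
  8a + 4b + 2c + d = 6
  216a + 36b + 6c + d = -114
Solving the system yields a = -1, b = 3, c = -2, d = 6.
So f(n) = -n^3 + 3n^2 - 2n + 6.
Then f(-1) = 12.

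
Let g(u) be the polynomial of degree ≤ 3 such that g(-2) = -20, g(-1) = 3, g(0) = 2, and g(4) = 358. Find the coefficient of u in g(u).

Write g(u) = au^3 + bu^2 + cu + d. Substituting each data point gives a linear system:
  -8a + 4b - 2c + d = -20
  -a + b - c + d = 3
  d = 2
  64a + 16b + 4c + d = 358
Solving the system yields a = 5, b = 3, c = -3, d = 2.
So g(u) = 5u^3 + 3u^2 - 3u + 2.
The coefficient of u is -3.

-3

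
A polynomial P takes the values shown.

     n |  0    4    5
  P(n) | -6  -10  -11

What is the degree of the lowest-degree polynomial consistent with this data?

Divided differences on the nodes 0, 4, 5:
  order 0: -6  -10  -11
  order 1: -1  -1
  order 2: 0
The order-1 divided differences are all -1 (nonzero) and every higher order vanishes, so the data lies on a polynomial of degree exactly 1.

1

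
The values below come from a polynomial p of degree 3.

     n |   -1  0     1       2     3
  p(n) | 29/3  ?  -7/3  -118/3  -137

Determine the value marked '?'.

4

On equispaced nodes a degree-3 polynomial has vanishing fourth forward difference, so
  p(-1) - 4·p(0) + 6·p(1) - 4·p(2) + p(3) = 0.
Substituting the known values and solving for p(0):
  -4·p(0) = -16
  p(0) = 4.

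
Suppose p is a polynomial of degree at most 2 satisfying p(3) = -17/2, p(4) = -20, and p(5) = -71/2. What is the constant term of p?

2

Write p(u) = au^2 + bu + c. Substituting each data point gives a linear system:
  9a + 3b + c = -17/2
  16a + 4b + c = -20
  25a + 5b + c = -71/2
Solving the system yields a = -2, b = 5/2, c = 2.
So p(u) = -2u^2 + (5/2)u + 2.
The constant term is 2.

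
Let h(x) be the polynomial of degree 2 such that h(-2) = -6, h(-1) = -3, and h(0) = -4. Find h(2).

-18

Using the Lagrange interpolation formula with nodes -2, -1, 0:
  L_0(x) = (x + 1)x / 2
  L_1(x) = (x + 2)x / -1
  L_2(x) = (x + 2)(x + 1) / 2
Then h(x) = -6·L_0(x) - 3·L_1(x) - 4·L_2(x).
Expanding and collecting terms gives h(x) = -2x^2 - 3x - 4.
Evaluating at x = 2: h(2) = -18.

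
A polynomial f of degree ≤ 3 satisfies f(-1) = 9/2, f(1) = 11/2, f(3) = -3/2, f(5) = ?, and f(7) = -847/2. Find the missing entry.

On equispaced nodes a degree-3 polynomial has vanishing fourth forward difference, so
  f(-1) - 4·f(1) + 6·f(3) - 4·f(5) + f(7) = 0.
Substituting the known values and solving for f(5):
  -4·f(5) = 450
  f(5) = -225/2.

-225/2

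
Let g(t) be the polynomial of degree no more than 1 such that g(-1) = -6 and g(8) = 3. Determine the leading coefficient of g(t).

Write g(t) = at + b. Substituting each data point gives a linear system:
  -a + b = -6
  8a + b = 3
Solving the system yields a = 1, b = -5.
So g(t) = t - 5.
The leading coefficient is 1.

1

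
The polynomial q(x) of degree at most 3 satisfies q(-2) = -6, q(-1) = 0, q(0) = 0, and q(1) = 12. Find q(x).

q(x) = 3x^3 + 6x^2 + 3x

Using the Lagrange interpolation formula with nodes -2, -1, 0, 1:
  L_0(x) = (x + 1)x(x - 1) / -6
  L_1(x) = (x + 2)x(x - 1) / 2
  L_2(x) = (x + 2)(x + 1)(x - 1) / -2
  L_3(x) = (x + 2)(x + 1)x / 6
Then q(x) = -6·L_0(x) + 0·L_1(x) + 0·L_2(x) + 12·L_3(x).
Expanding and collecting terms gives q(x) = 3x^3 + 6x^2 + 3x.
Check: q(-1) = 0. ✓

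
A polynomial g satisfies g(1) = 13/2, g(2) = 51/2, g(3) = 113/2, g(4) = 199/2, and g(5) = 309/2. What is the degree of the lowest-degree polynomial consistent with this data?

2

Forward differences of the values at n = 1, 2, 3, 4, 5:
  g  : 13/2  51/2  113/2  199/2  309/2
  Δ  : 19  31  43  55
  Δ^2: 12  12  12
  Δ^3: 0  0
  Δ^4: 0
The second differences are constant (12) and nonzero, while all higher differences vanish, so the minimal degree is 2.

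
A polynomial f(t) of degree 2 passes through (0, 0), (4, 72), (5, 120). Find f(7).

252

Write f(t) = at^2 + bt + c. Substituting each data point gives a linear system:
  c = 0
  16a + 4b + c = 72
  25a + 5b + c = 120
Solving the system yields a = 6, b = -6, c = 0.
So f(t) = 6t² - 6t.
Then f(7) = 252.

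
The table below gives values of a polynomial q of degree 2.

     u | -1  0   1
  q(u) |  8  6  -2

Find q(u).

q(u) = -3u^2 - 5u + 6

Write q(u) = au^2 + bu + c. Substituting each data point gives a linear system:
  a - b + c = 8
  c = 6
  a + b + c = -2
Solving the system yields a = -3, b = -5, c = 6.
So q(u) = -3u^2 - 5u + 6.
Check: q(0) = 6. ✓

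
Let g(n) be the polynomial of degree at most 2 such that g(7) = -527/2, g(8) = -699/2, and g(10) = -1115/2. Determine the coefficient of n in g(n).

Write g(n) = an^2 + bn + c. Substituting each data point gives a linear system:
  49a + 7b + c = -527/2
  64a + 8b + c = -699/2
  100a + 10b + c = -1115/2
Solving the system yields a = -6, b = 4, c = 5/2.
So g(n) = -6n^2 + 4n + 5/2.
The coefficient of n is 4.

4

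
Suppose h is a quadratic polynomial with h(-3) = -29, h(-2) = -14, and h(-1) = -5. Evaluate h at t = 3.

Write h(t) = at^2 + bt + c. Substituting each data point gives a linear system:
  9a - 3b + c = -29
  4a - 2b + c = -14
  a - b + c = -5
Solving the system yields a = -3, b = 0, c = -2.
So h(t) = -3t² - 2.
Then h(3) = -29.

-29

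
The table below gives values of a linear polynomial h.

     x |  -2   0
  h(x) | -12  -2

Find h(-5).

Using the Lagrange interpolation formula with nodes -2, 0:
  L_0(x) = x / -2
  L_1(x) = (x + 2) / 2
Then h(x) = -12·L_0(x) - 2·L_1(x).
Expanding and collecting terms gives h(x) = 5x - 2.
Evaluating at x = -5: h(-5) = -27.

-27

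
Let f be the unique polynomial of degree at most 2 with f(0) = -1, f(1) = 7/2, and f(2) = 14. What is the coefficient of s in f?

3/2

Write f(s) = as^2 + bs + c. Substituting each data point gives a linear system:
  c = -1
  a + b + c = 7/2
  4a + 2b + c = 14
Solving the system yields a = 3, b = 3/2, c = -1.
So f(s) = 3s^2 + (3/2)s - 1.
The coefficient of s is 3/2.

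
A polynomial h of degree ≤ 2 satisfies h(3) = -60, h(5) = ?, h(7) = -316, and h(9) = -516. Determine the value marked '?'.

The 3 known points determine the degree-2 polynomial uniquely.
Write h(t) = at^2 + bt + c. Substituting each data point gives a linear system:
  9a + 3b + c = -60
  49a + 7b + c = -316
  81a + 9b + c = -516
Solving the system yields a = -6, b = -4, c = 6.
So h(t) = -6t^2 - 4t + 6.
Then h(5) = -164.

-164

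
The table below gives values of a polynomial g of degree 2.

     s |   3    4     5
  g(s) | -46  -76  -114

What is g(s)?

g(s) = -4s^2 - 2s - 4

Write g(s) = as^2 + bs + c. Substituting each data point gives a linear system:
  9a + 3b + c = -46
  16a + 4b + c = -76
  25a + 5b + c = -114
Solving the system yields a = -4, b = -2, c = -4.
So g(s) = -4s² - 2s - 4.
Check: g(3) = -46. ✓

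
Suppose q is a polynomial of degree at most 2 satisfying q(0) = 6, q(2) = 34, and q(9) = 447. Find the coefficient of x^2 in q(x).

Write q(x) = ax^2 + bx + c. Substituting each data point gives a linear system:
  c = 6
  4a + 2b + c = 34
  81a + 9b + c = 447
Solving the system yields a = 5, b = 4, c = 6.
So q(x) = 5x² + 4x + 6.
The leading coefficient is 5.

5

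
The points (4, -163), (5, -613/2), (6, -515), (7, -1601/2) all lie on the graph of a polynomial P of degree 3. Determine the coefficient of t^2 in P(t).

Write P(t) = at^3 + bt^2 + ct + d. Substituting each data point gives a linear system:
  64a + 16b + 4c + d = -163
  125a + 25b + 5c + d = -613/2
  216a + 36b + 6c + d = -515
  343a + 49b + 7c + d = -1601/2
Solving the system yields a = -2, b = -5/2, c = 1, d = 1.
So P(t) = -2t^3 - (5/2)t^2 + t + 1.
The coefficient of t^2 is -5/2.

-5/2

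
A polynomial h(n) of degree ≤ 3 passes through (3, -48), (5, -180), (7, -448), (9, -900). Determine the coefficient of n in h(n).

Write h(n) = an^3 + bn^2 + cn + d. Substituting each data point gives a linear system:
  27a + 9b + 3c + d = -48
  125a + 25b + 5c + d = -180
  343a + 49b + 7c + d = -448
  729a + 81b + 9c + d = -900
Solving the system yields a = -1, b = -2, c = -1, d = 0.
So h(n) = -n^3 - 2n^2 - n.
The coefficient of n is -1.

-1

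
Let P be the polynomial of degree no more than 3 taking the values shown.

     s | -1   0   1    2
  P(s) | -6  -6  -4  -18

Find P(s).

P(s) = -3s^3 + s^2 + 4s - 6

Using the Lagrange interpolation formula with nodes -1, 0, 1, 2:
  L_0(s) = s(s - 1)(s - 2) / -6
  L_1(s) = (s + 1)(s - 1)(s - 2) / 2
  L_2(s) = (s + 1)s(s - 2) / -2
  L_3(s) = (s + 1)s(s - 1) / 6
Then P(s) = -6·L_0(s) - 6·L_1(s) - 4·L_2(s) - 18·L_3(s).
Expanding and collecting terms gives P(s) = -3s^3 + s^2 + 4s - 6.
Check: P(1) = -4. ✓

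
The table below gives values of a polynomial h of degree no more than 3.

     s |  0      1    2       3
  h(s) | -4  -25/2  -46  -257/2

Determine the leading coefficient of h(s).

Write h(s) = as^3 + bs^2 + cs + d. Substituting each data point gives a linear system:
  d = -4
  a + b + c + d = -25/2
  8a + 4b + 2c + d = -46
  27a + 9b + 3c + d = -257/2
Solving the system yields a = -4, b = -1/2, c = -4, d = -4.
So h(s) = -4s³ - (1/2)s² - 4s - 4.
The leading coefficient is -4.

-4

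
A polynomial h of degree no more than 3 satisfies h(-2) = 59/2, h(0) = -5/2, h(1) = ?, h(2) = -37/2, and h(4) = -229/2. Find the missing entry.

-13/2

The 4 known points determine the degree-3 polynomial uniquely.
Write h(x) = ax^3 + bx^2 + cx + d. Substituting each data point gives a linear system:
  -8a + 4b - 2c + d = 59/2
  d = -5/2
  8a + 4b + 2c + d = -37/2
  64a + 16b + 4c + d = -229/2
Solving the system yields a = -2, b = 2, c = -4, d = -5/2.
So h(x) = -2x^3 + 2x^2 - 4x - 5/2.
Then h(1) = -13/2.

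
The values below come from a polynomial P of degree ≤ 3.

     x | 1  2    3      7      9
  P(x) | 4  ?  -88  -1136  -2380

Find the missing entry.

-21

The 4 known points determine the degree-3 polynomial uniquely.
Write P(x) = ax^3 + bx^2 + cx + d. Substituting each data point gives a linear system:
  a + b + c + d = 4
  27a + 9b + 3c + d = -88
  343a + 49b + 7c + d = -1136
  729a + 81b + 9c + d = -2380
Solving the system yields a = -3, b = -3, c = 5, d = 5.
So P(x) = -3x³ - 3x² + 5x + 5.
Then P(2) = -21.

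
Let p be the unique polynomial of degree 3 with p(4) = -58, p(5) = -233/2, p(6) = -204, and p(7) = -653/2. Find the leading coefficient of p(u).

-1

Write p(u) = au^3 + bu^2 + cu + d. Substituting each data point gives a linear system:
  64a + 16b + 4c + d = -58
  125a + 25b + 5c + d = -233/2
  216a + 36b + 6c + d = -204
  343a + 49b + 7c + d = -653/2
Solving the system yields a = -1, b = 1/2, c = -2, d = 6.
So p(u) = -u³ + (1/2)u² - 2u + 6.
The leading coefficient is -1.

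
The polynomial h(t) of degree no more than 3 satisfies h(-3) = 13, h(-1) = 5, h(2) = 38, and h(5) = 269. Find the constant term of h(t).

4

Write h(t) = at^3 + bt^2 + ct + d. Substituting each data point gives a linear system:
  -27a + 9b - 3c + d = 13
  -a + b - c + d = 5
  8a + 4b + 2c + d = 38
  125a + 25b + 5c + d = 269
Solving the system yields a = 1, b = 5, c = 3, d = 4.
So h(t) = t^3 + 5t^2 + 3t + 4.
The constant term is 4.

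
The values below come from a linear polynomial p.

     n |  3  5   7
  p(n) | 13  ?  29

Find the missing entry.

21

On equispaced nodes a degree-1 polynomial has vanishing second forward difference, so
  p(3) - 2·p(5) + p(7) = 0.
Substituting the known values and solving for p(5):
  -2·p(5) = -42
  p(5) = 21.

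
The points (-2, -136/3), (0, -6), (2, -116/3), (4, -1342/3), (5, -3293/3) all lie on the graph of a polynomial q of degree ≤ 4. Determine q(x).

Write q(x) = ax^4 + bx^3 + cx^2 + dx + e. Substituting each data point gives a linear system:
  16a - 8b + 4c - 2d + e = -136/3
  e = -6
  16a + 8b + 4c + 2d + e = -116/3
  256a + 64b + 16c + 4d + e = -1342/3
  625a + 125b + 25c + 5d + e = -3293/3
Solving the system yields a = -2, b = 5/3, c = -1, d = -5, e = -6.
So q(x) = -2x^4 + (5/3)x^3 - x^2 - 5x - 6.
Check: q(4) = -1342/3. ✓

q(x) = -2x^4 + (5/3)x^3 - x^2 - 5x - 6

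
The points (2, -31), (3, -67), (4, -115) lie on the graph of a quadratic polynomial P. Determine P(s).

P(s) = -6s^2 - 6s + 5

Using the Lagrange interpolation formula with nodes 2, 3, 4:
  L_0(s) = (s - 3)(s - 4) / 2
  L_1(s) = (s - 2)(s - 4) / -1
  L_2(s) = (s - 2)(s - 3) / 2
Then P(s) = -31·L_0(s) - 67·L_1(s) - 115·L_2(s).
Expanding and collecting terms gives P(s) = -6s^2 - 6s + 5.
Check: P(4) = -115. ✓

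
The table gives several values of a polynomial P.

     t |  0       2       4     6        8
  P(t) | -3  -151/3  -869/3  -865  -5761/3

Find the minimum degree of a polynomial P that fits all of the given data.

3

Forward differences of the values at t = 0, 2, 4, 6, 8:
  P  : -3  -151/3  -869/3  -865  -5761/3
  Δ  : -142/3  -718/3  -1726/3  -3166/3
  Δ^2: -192  -336  -480
  Δ^3: -144  -144
  Δ^4: 0
The third differences are constant (-144) and nonzero, while all higher differences vanish, so the minimal degree is 3.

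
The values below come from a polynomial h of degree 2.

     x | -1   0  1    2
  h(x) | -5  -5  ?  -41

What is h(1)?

-17

On equispaced nodes a degree-2 polynomial has vanishing third forward difference, so
  - h(-1) + 3·h(0) - 3·h(1) + h(2) = 0.
Substituting the known values and solving for h(1):
  -3·h(1) = 51
  h(1) = -17.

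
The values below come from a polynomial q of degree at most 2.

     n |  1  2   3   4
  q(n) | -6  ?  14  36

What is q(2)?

On equispaced nodes a degree-2 polynomial has vanishing third forward difference, so
  - q(1) + 3·q(2) - 3·q(3) + q(4) = 0.
Substituting the known values and solving for q(2):
  3·q(2) = 0
  q(2) = 0.

0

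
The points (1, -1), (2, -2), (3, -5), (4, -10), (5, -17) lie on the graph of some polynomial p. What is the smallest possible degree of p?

Forward differences of the values at n = 1, 2, 3, 4, 5:
  p  : -1  -2  -5  -10  -17
  Δ  : -1  -3  -5  -7
  Δ^2: -2  -2  -2
  Δ^3: 0  0
  Δ^4: 0
The second differences are constant (-2) and nonzero, while all higher differences vanish, so the minimal degree is 2.

2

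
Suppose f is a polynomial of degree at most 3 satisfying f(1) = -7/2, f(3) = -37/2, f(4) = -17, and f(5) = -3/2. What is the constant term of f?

Write f(n) = an^3 + bn^2 + cn + d. Substituting each data point gives a linear system:
  a + b + c + d = -7/2
  27a + 9b + 3c + d = -37/2
  64a + 16b + 4c + d = -17
  125a + 25b + 5c + d = -3/2
Solving the system yields a = 1, b = -5, c = -1/2, d = 1.
So f(n) = n³ - 5n² - (1/2)n + 1.
The constant term is 1.

1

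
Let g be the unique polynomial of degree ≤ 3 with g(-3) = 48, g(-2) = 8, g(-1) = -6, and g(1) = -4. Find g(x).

Write g(x) = ax^3 + bx^2 + cx + d. Substituting each data point gives a linear system:
  -27a + 9b - 3c + d = 48
  -8a + 4b - 2c + d = 8
  -a + b - c + d = -6
  a + b + c + d = -4
Solving the system yields a = -2, b = 1, c = 3, d = -6.
So g(x) = -2x³ + x² + 3x - 6.
Check: g(1) = -4. ✓

g(x) = -2x^3 + x^2 + 3x - 6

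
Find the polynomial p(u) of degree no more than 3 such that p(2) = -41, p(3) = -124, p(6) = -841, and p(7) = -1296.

p(u) = -3u^3 - 6u^2 + 4u - 1

Write p(u) = au^3 + bu^2 + cu + d. Substituting each data point gives a linear system:
  8a + 4b + 2c + d = -41
  27a + 9b + 3c + d = -124
  216a + 36b + 6c + d = -841
  343a + 49b + 7c + d = -1296
Solving the system yields a = -3, b = -6, c = 4, d = -1.
So p(u) = -3u³ - 6u² + 4u - 1.
Check: p(6) = -841. ✓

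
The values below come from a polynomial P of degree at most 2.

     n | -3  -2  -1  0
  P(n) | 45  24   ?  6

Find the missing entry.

11

The 3 known points determine the degree-2 polynomial uniquely.
Write P(n) = an^2 + bn + c. Substituting each data point gives a linear system:
  9a - 3b + c = 45
  4a - 2b + c = 24
  c = 6
Solving the system yields a = 4, b = -1, c = 6.
So P(n) = 4n² - n + 6.
Then P(-1) = 11.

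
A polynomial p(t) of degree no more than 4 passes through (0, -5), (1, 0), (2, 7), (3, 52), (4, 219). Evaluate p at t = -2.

87

Using the Lagrange interpolation formula with nodes 0, 1, 2, 3, 4:
  L_0(t) = (t - 1)(t - 2)(t - 3)(t - 4) / 24
  L_1(t) = t(t - 2)(t - 3)(t - 4) / -6
  L_2(t) = t(t - 1)(t - 3)(t - 4) / 4
  L_3(t) = t(t - 1)(t - 2)(t - 4) / -6
  L_4(t) = t(t - 1)(t - 2)(t - 3) / 24
Then p(t) = -5·L_0(t) + 0·L_1(t) + 7·L_2(t) + 52·L_3(t) + 219·L_4(t).
Expanding and collecting terms gives p(t) = 2t⁴ - 6t³ + 5t² + 4t - 5.
Evaluating at t = -2: p(-2) = 87.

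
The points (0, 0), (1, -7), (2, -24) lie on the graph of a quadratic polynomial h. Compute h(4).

-88

Write h(x) = ax^2 + bx + c. Substituting each data point gives a linear system:
  c = 0
  a + b + c = -7
  4a + 2b + c = -24
Solving the system yields a = -5, b = -2, c = 0.
So h(x) = -5x^2 - 2x.
Then h(4) = -88.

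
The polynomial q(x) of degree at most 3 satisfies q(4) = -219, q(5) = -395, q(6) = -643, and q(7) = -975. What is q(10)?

-2595

Using the Lagrange interpolation formula with nodes 4, 5, 6, 7:
  L_0(x) = (x - 5)(x - 6)(x - 7) / -6
  L_1(x) = (x - 4)(x - 6)(x - 7) / 2
  L_2(x) = (x - 4)(x - 5)(x - 7) / -2
  L_3(x) = (x - 4)(x - 5)(x - 6) / 6
Then q(x) = -219·L_0(x) - 395·L_1(x) - 643·L_2(x) - 975·L_3(x).
Expanding and collecting terms gives q(x) = -2x^3 - 6x^2 + 5.
Evaluating at x = 10: q(10) = -2595.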